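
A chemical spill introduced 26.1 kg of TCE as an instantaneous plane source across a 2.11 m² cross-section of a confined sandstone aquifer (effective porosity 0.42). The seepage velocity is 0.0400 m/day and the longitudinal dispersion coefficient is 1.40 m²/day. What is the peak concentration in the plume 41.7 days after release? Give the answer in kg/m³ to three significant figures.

1.09 kg/m³

The peak of an instantaneous 1D plume sits at x = vt; there the Gaussian factor is 1 and C_max = M/(n_e·A·√(4πDt)), where n_e·A is the pore area the mass is dissolved in.
√(4πDt) = √(4π × 1.40 × 41.7) = 27.09 m, so C_max = 26.1/(0.42 × 2.11 × 27.09) = 1.09 kg/m³.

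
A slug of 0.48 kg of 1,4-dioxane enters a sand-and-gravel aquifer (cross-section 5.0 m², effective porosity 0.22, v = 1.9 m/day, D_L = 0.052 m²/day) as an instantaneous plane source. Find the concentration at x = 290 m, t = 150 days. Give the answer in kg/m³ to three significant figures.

For an instantaneous plane source, C(x,t) = M/(n_e·A·√(4πDt)) · exp(−(x−vt)²/(4Dt)), with n_e·A the pore (flow) area.
Plume center vt = 1.9 × 150 = 285 m, so the well at 290 m is 5 m downgradient of the peak.
√(4πDt) = 9.900 m, giving peak height M/(n_e·A·√(4πDt)) = 0.48/(0.22 × 5.0 × 9.900) = 0.04408 kg/m³.
(x−vt)²/(4Dt) = (5)²/(4 × 0.052 × 150) = 0.8013; exp(−0.8013) = 0.4487.
C = 0.04408 × 0.4487 = 0.0198 kg/m³.

0.0198 kg/m³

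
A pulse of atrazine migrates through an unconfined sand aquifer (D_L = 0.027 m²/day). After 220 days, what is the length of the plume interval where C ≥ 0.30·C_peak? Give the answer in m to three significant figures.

The plume is Gaussian with σ = √(2Dt) = √(2 × 0.027 × 220) = 3.447 m.
C/C_peak = exp(−Δx²/(2σ²)) = 0.30 ⇒ Δx = σ·√(−2 ln 0.30) = 3.447 × 1.552 = 5.350 m.
Width = 2Δx = 10.7 m.

10.7 m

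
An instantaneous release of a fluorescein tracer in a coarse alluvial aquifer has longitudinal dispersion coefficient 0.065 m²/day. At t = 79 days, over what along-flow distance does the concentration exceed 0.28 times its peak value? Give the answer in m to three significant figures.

10.2 m

The plume is Gaussian with σ = √(2Dt) = √(2 × 0.065 × 79) = 3.205 m.
C/C_peak = exp(−Δx²/(2σ²)) = 0.28 ⇒ Δx = σ·√(−2 ln 0.28) = 3.205 × 1.596 = 5.115 m.
Width = 2Δx = 10.2 m.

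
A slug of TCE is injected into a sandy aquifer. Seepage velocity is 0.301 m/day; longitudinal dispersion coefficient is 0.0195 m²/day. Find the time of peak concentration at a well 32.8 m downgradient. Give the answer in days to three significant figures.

For the 1D instantaneous-source solution, setting ∂C/∂t = 0 at fixed x gives v²t² + 2Dt − x² = 0, so t = (√(D² + v²x²) − D)/v².
√(D² + v²x²) = √(0.0195² + 0.301² × 32.8²) = 9.873; v² = 0.090601.
t = (9.873 − 0.0195)/0.090601 = 109 days (vs. the pure-advection estimate x/v = 109 d).

109 days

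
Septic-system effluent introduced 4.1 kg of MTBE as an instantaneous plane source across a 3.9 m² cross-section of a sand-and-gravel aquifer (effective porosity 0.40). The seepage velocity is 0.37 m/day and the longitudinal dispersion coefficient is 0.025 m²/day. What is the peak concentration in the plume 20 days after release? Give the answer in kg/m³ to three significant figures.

The peak of an instantaneous 1D plume sits at x = vt; there the Gaussian factor is 1 and C_max = M/(n_e·A·√(4πDt)), where n_e·A is the pore area the mass is dissolved in.
√(4πDt) = √(4π × 0.025 × 20) = 2.507 m, so C_max = 4.1/(0.40 × 3.9 × 2.507) = 1.05 kg/m³.

1.05 kg/m³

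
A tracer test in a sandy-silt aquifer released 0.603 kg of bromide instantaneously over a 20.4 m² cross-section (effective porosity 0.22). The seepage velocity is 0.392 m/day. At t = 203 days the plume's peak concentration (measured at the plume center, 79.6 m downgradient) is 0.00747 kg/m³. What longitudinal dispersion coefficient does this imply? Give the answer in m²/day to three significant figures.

At the plume center C_max = M/(n_e·A·√(4πDt)), so D = M²/(4πt·(n_e·A·C_max)²).
n_e·A·C_max = 0.22 × 20.4 × 0.00747 = 0.03353 kg/m.
D = 0.603²/(4π × 203 × 0.03353²) = 0.127 m²/day.

0.127 m²/day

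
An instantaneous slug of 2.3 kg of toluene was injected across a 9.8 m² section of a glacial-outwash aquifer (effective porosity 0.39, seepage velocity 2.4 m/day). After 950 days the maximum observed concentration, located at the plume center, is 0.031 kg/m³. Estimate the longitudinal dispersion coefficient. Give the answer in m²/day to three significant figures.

0.0316 m²/day

At the plume center C_max = M/(n_e·A·√(4πDt)), so D = M²/(4πt·(n_e·A·C_max)²).
n_e·A·C_max = 0.39 × 9.8 × 0.031 = 0.1185 kg/m.
D = 2.3²/(4π × 950 × 0.1185²) = 0.0316 m²/day.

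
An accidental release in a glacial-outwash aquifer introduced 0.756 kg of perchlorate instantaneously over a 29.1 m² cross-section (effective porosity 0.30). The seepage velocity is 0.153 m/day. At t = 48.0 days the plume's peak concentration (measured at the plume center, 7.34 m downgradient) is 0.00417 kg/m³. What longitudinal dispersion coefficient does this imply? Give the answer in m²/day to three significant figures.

At the plume center C_max = M/(n_e·A·√(4πDt)), so D = M²/(4πt·(n_e·A·C_max)²).
n_e·A·C_max = 0.30 × 29.1 × 0.00417 = 0.03640 kg/m.
D = 0.756²/(4π × 48.0 × 0.03640²) = 0.715 m²/day.

0.715 m²/day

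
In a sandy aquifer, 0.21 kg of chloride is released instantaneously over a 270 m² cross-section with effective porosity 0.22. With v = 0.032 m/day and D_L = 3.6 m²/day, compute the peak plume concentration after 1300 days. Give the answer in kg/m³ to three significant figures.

1.46e-05 kg/m³

The peak of an instantaneous 1D plume sits at x = vt; there the Gaussian factor is 1 and C_max = M/(n_e·A·√(4πDt)), where n_e·A is the pore area the mass is dissolved in.
√(4πDt) = √(4π × 3.6 × 1300) = 242.5 m, so C_max = 0.21/(0.22 × 270 × 242.5) = 1.46e-05 kg/m³.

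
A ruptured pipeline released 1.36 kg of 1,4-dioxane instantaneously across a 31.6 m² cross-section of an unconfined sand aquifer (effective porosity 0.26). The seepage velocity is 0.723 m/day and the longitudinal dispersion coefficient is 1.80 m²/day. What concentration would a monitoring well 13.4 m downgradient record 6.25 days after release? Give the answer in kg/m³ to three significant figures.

0.00241 kg/m³

For an instantaneous plane source, C(x,t) = M/(n_e·A·√(4πDt)) · exp(−(x−vt)²/(4Dt)), with n_e·A the pore (flow) area.
Plume center vt = 0.723 × 6.25 = 4.51875 m, so the well at 13.4 m is 8.88125 m downgradient of the peak.
√(4πDt) = 11.89 m, giving peak height M/(n_e·A·√(4πDt)) = 1.36/(0.26 × 31.6 × 11.89) = 0.01392 kg/m³.
(x−vt)²/(4Dt) = (8.88125)²/(4 × 1.80 × 6.25) = 1.753; exp(−1.753) = 0.1733.
C = 0.01392 × 0.1733 = 0.00241 kg/m³.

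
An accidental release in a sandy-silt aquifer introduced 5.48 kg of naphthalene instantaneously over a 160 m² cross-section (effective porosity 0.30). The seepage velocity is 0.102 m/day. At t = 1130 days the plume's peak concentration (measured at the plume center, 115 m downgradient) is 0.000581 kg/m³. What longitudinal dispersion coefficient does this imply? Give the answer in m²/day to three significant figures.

2.72 m²/day

At the plume center C_max = M/(n_e·A·√(4πDt)), so D = M²/(4πt·(n_e·A·C_max)²).
n_e·A·C_max = 0.30 × 160 × 0.000581 = 0.02789 kg/m.
D = 5.48²/(4π × 1130 × 0.02789²) = 2.72 m²/day.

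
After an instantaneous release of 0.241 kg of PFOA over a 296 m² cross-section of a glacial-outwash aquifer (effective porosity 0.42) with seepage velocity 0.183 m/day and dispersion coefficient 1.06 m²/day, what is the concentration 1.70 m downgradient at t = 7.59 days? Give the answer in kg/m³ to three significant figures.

For an instantaneous plane source, C(x,t) = M/(n_e·A·√(4πDt)) · exp(−(x−vt)²/(4Dt)), with n_e·A the pore (flow) area.
Plume center vt = 0.183 × 7.59 = 1.38897 m, so the well at 1.70 m is 0.31103 m downgradient of the peak.
√(4πDt) = 10.05 m, giving peak height M/(n_e·A·√(4πDt)) = 0.241/(0.42 × 296 × 10.05) = 0.0001929 kg/m³.
(x−vt)²/(4Dt) = (0.31103)²/(4 × 1.06 × 7.59) = 0.003006; exp(−0.003006) = 0.9970.
C = 0.0001929 × 0.9970 = 0.000192 kg/m³.

0.000192 kg/m³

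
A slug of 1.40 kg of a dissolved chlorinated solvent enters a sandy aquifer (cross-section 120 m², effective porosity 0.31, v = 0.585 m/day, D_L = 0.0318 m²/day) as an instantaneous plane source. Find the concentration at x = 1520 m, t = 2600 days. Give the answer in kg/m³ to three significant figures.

For an instantaneous plane source, C(x,t) = M/(n_e·A·√(4πDt)) · exp(−(x−vt)²/(4Dt)), with n_e·A the pore (flow) area.
Plume center vt = 0.585 × 2600 = 1521 m, so the well at 1520 m is 1 m upgradient of the peak.
√(4πDt) = 32.23 m, giving peak height M/(n_e·A·√(4πDt)) = 1.40/(0.31 × 120 × 32.23) = 0.001168 kg/m³.
(x−vt)²/(4Dt) = (-1)²/(4 × 0.0318 × 2600) = 0.003024; exp(−0.003024) = 0.9970.
C = 0.001168 × 0.9970 = 0.00116 kg/m³.

0.00116 kg/m³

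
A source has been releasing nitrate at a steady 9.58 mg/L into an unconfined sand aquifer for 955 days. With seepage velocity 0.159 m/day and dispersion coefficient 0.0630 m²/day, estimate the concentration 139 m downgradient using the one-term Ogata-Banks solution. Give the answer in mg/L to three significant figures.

8.42 mg/L

For a continuous step input, C/C₀ ≈ ½·erfc((x−vt)/(2√(Dt))).
vt = 0.159 × 955 = 151.845 m and 2√(Dt) = 2√(0.0630 × 955) = 15.51 m.
Argument (x−vt)/(2√(Dt)) = (139 − 151.845)/15.51 = -0.8282; ½·erfc(-0.8282) = 0.8793.
C = 9.58 × 0.8793 = 8.42 mg/L.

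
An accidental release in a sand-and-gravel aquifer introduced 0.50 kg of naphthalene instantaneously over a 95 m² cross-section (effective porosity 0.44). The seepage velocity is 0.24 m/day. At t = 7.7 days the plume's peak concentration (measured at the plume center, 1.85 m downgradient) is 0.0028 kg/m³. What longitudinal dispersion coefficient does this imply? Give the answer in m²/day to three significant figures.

0.189 m²/day

At the plume center C_max = M/(n_e·A·√(4πDt)), so D = M²/(4πt·(n_e·A·C_max)²).
n_e·A·C_max = 0.44 × 95 × 0.0028 = 0.1170 kg/m.
D = 0.50²/(4π × 7.7 × 0.1170²) = 0.189 m²/day.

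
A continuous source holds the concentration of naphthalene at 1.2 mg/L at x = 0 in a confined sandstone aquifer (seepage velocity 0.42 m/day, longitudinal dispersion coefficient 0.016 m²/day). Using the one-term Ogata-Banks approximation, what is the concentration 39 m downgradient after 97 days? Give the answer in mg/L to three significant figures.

1.01 mg/L

For a continuous step input, C/C₀ ≈ ½·erfc((x−vt)/(2√(Dt))).
vt = 0.42 × 97 = 40.74 m and 2√(Dt) = 2√(0.016 × 97) = 2.492 m.
Argument (x−vt)/(2√(Dt)) = (39 − 40.74)/2.492 = -0.6982; ½·erfc(-0.6982) = 0.8383.
C = 1.2 × 0.8383 = 1.01 mg/L.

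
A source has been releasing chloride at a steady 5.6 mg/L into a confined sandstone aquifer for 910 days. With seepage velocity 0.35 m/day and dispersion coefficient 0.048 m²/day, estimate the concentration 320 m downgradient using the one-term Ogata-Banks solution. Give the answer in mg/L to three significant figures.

For a continuous step input, C/C₀ ≈ ½·erfc((x−vt)/(2√(Dt))).
vt = 0.35 × 910 = 318.5 m and 2√(Dt) = 2√(0.048 × 910) = 13.22 m.
Argument (x−vt)/(2√(Dt)) = (320 − 318.5)/13.22 = 0.1135; ½·erfc(0.1135) = 0.4362.
C = 5.6 × 0.4362 = 2.44 mg/L.

2.44 mg/L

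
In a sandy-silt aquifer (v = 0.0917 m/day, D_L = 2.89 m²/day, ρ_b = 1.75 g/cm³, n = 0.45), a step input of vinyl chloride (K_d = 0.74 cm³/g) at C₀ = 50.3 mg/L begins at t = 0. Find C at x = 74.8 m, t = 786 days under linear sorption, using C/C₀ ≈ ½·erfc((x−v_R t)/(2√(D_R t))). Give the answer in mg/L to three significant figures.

2.53 mg/L

Retardation factor R = 1 + ρ_b·K_d/n = 1 + 1.75 × 0.74/0.45 = 3.878.
Sorption retards both mechanisms: v_R = v/R = 0.02365 m/day, D_R = D/R = 0.7452 m²/day.
v_R·t = 0.02365 × 786 = 18.5889 m; 2√(D_R t) = 48.40 m; argument = (74.8 − 18.5889)/48.40 = 1.161.
C = C₀ × ½·erfc(1.161) = 50.3 × 0.05031 = 2.53 mg/L.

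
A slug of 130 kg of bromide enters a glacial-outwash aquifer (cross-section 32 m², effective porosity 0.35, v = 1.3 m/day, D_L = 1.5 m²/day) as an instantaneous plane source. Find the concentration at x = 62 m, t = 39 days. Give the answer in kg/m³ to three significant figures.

For an instantaneous plane source, C(x,t) = M/(n_e·A·√(4πDt)) · exp(−(x−vt)²/(4Dt)), with n_e·A the pore (flow) area.
Plume center vt = 1.3 × 39 = 50.7 m, so the well at 62 m is 11.3 m downgradient of the peak.
√(4πDt) = 27.11 m, giving peak height M/(n_e·A·√(4πDt)) = 130/(0.35 × 32 × 27.11) = 0.4281 kg/m³.
(x−vt)²/(4Dt) = (11.3)²/(4 × 1.5 × 39) = 0.5457; exp(−0.5457) = 0.5794.
C = 0.4281 × 0.5794 = 0.248 kg/m³.

0.248 kg/m³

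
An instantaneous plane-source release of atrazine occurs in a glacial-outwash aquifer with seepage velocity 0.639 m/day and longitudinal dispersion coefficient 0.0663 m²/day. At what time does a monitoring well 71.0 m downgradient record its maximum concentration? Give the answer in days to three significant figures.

For the 1D instantaneous-source solution, setting ∂C/∂t = 0 at fixed x gives v²t² + 2Dt − x² = 0, so t = (√(D² + v²x²) − D)/v².
√(D² + v²x²) = √(0.0663² + 0.639² × 71.0²) = 45.37; v² = 0.408321.
t = (45.37 − 0.0663)/0.408321 = 111 days (vs. the pure-advection estimate x/v = 111 d).

111 days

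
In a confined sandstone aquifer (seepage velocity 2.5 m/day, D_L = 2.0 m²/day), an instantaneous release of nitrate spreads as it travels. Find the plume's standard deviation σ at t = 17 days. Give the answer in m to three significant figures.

8.25 m

Dispersive spreading gives a Gaussian with σ² = 2Dt; advection only shifts the center.
σ = √(2 × 2.0 × 17) = 8.25 m.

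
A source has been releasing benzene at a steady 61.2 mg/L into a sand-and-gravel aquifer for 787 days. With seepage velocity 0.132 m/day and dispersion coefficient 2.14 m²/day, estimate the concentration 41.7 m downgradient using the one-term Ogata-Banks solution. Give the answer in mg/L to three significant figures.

For a continuous step input, C/C₀ ≈ ½·erfc((x−vt)/(2√(Dt))).
vt = 0.132 × 787 = 103.884 m and 2√(Dt) = 2√(2.14 × 787) = 82.08 m.
Argument (x−vt)/(2√(Dt)) = (41.7 − 103.884)/82.08 = -0.7576; ½·erfc(-0.7576) = 0.8580.
C = 61.2 × 0.8580 = 52.5 mg/L.

52.5 mg/L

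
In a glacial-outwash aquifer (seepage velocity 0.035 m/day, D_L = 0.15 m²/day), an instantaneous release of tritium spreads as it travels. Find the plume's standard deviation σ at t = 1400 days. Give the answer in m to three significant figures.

Dispersive spreading gives a Gaussian with σ² = 2Dt; advection only shifts the center.
σ = √(2 × 0.15 × 1400) = 20.5 m.

20.5 m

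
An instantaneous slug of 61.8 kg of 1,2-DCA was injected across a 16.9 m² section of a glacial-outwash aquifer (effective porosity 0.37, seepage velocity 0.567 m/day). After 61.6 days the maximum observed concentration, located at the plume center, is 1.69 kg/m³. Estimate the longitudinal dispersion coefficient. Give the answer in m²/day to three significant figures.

At the plume center C_max = M/(n_e·A·√(4πDt)), so D = M²/(4πt·(n_e·A·C_max)²).
n_e·A·C_max = 0.37 × 16.9 × 1.69 = 10.57 kg/m.
D = 61.8²/(4π × 61.6 × 10.57²) = 0.0442 m²/day.

0.0442 m²/day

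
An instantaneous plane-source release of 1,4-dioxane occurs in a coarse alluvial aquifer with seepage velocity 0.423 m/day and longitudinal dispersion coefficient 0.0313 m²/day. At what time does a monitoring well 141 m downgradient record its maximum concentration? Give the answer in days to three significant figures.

For the 1D instantaneous-source solution, setting ∂C/∂t = 0 at fixed x gives v²t² + 2Dt − x² = 0, so t = (√(D² + v²x²) − D)/v².
√(D² + v²x²) = √(0.0313² + 0.423² × 141²) = 59.64; v² = 0.178929.
t = (59.64 − 0.0313)/0.178929 = 333 days (vs. the pure-advection estimate x/v = 333 d).

333 days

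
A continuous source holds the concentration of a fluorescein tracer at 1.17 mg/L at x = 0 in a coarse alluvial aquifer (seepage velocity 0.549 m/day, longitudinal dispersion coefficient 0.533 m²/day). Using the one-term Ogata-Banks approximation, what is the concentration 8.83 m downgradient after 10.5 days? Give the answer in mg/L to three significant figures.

For a continuous step input, C/C₀ ≈ ½·erfc((x−vt)/(2√(Dt))).
vt = 0.549 × 10.5 = 5.7645 m and 2√(Dt) = 2√(0.533 × 10.5) = 4.731 m.
Argument (x−vt)/(2√(Dt)) = (8.83 − 5.7645)/4.731 = 0.6480; ½·erfc(0.6480) = 0.1797.
C = 1.17 × 0.1797 = 0.210 mg/L.

0.210 mg/L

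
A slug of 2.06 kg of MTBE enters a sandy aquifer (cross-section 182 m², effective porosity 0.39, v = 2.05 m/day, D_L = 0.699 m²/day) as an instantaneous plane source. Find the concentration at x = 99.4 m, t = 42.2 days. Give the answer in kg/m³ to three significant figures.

For an instantaneous plane source, C(x,t) = M/(n_e·A·√(4πDt)) · exp(−(x−vt)²/(4Dt)), with n_e·A the pore (flow) area.
Plume center vt = 2.05 × 42.2 = 86.51 m, so the well at 99.4 m is 12.89 m downgradient of the peak.
√(4πDt) = 19.25 m, giving peak height M/(n_e·A·√(4πDt)) = 2.06/(0.39 × 182 × 19.25) = 0.001508 kg/m³.
(x−vt)²/(4Dt) = (12.89)²/(4 × 0.699 × 42.2) = 1.408; exp(−1.408) = 0.2446.
C = 0.001508 × 0.2446 = 0.000369 kg/m³.

0.000369 kg/m³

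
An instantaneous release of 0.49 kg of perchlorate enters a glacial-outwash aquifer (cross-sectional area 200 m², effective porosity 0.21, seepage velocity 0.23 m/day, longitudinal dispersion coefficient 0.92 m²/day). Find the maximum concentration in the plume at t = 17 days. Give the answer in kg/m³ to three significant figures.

0.000832 kg/m³

The peak of an instantaneous 1D plume sits at x = vt; there the Gaussian factor is 1 and C_max = M/(n_e·A·√(4πDt)), where n_e·A is the pore area the mass is dissolved in.
√(4πDt) = √(4π × 0.92 × 17) = 14.02 m, so C_max = 0.49/(0.21 × 200 × 14.02) = 0.000832 kg/m³.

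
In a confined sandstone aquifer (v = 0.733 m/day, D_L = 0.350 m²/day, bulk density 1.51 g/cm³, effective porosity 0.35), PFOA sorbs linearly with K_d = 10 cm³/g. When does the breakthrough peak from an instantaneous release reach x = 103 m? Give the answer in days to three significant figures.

6170 days

Retardation factor R = 1 + ρ_b·K_d/n = 1 + 1.51 × 10/0.35 = 44.14.
Sorption retards both mechanisms: v_R = v/R = 0.01661 m/day, D_R = D/R = 0.007929 m²/day.
Peak time from v_R²t² + 2D_R t − x² = 0: t = (√(D_R² + v_R²x²) − D_R)/v_R².
√(D_R² + v_R²x²) = √(0.007929² + 0.01661² × 103²) = 1.711; v_R² = 0.0002759.
t = (1.711 − 0.007929)/0.0002759 = 6170 days.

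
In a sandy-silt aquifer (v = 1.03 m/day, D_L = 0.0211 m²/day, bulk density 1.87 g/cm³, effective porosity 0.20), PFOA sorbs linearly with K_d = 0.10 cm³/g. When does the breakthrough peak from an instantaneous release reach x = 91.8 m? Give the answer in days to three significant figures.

Retardation factor R = 1 + ρ_b·K_d/n = 1 + 1.87 × 0.10/0.20 = 1.935.
Sorption retards both mechanisms: v_R = v/R = 0.5323 m/day, D_R = D/R = 0.01090 m²/day.
Peak time from v_R²t² + 2D_R t − x² = 0: t = (√(D_R² + v_R²x²) − D_R)/v_R².
√(D_R² + v_R²x²) = √(0.01090² + 0.5323² × 91.8²) = 48.87; v_R² = 0.2833.
t = (48.87 − 0.01090)/0.2833 = 172 days.

172 days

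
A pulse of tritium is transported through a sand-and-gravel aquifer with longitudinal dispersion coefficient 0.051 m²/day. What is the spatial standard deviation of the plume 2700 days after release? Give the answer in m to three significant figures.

16.6 m

Dispersive spreading gives a Gaussian with σ² = 2Dt; advection only shifts the center.
σ = √(2 × 0.051 × 2700) = 16.6 m.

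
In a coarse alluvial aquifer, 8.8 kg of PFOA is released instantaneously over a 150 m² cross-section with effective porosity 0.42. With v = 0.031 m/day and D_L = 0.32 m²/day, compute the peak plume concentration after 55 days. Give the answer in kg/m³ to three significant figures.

0.00939 kg/m³

The peak of an instantaneous 1D plume sits at x = vt; there the Gaussian factor is 1 and C_max = M/(n_e·A·√(4πDt)), where n_e·A is the pore area the mass is dissolved in.
√(4πDt) = √(4π × 0.32 × 55) = 14.87 m, so C_max = 8.8/(0.42 × 150 × 14.87) = 0.00939 kg/m³.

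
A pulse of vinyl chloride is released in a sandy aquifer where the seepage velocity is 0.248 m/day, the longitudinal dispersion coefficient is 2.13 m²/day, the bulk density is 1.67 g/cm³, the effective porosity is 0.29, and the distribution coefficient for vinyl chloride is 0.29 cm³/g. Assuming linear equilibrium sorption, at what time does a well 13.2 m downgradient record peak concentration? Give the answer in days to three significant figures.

77.1 days

Retardation factor R = 1 + ρ_b·K_d/n = 1 + 1.67 × 0.29/0.29 = 2.670.
Sorption retards both mechanisms: v_R = v/R = 0.09288 m/day, D_R = D/R = 0.7978 m²/day.
Peak time from v_R²t² + 2D_R t − x² = 0: t = (√(D_R² + v_R²x²) − D_R)/v_R².
√(D_R² + v_R²x²) = √(0.7978² + 0.09288² × 13.2²) = 1.463; v_R² = 0.008627.
t = (1.463 − 0.7978)/0.008627 = 77.1 days.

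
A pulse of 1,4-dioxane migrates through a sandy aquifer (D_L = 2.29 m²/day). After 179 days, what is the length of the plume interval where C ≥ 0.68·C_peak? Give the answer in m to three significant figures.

50.3 m

The plume is Gaussian with σ = √(2Dt) = √(2 × 2.29 × 179) = 28.63 m.
C/C_peak = exp(−Δx²/(2σ²)) = 0.68 ⇒ Δx = σ·√(−2 ln 0.68) = 28.63 × 0.8783 = 25.15 m.
Width = 2Δx = 50.3 m.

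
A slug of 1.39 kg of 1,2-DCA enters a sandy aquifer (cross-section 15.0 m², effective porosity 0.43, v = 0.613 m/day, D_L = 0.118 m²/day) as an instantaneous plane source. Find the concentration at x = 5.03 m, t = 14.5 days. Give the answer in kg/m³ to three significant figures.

0.00528 kg/m³

For an instantaneous plane source, C(x,t) = M/(n_e·A·√(4πDt)) · exp(−(x−vt)²/(4Dt)), with n_e·A the pore (flow) area.
Plume center vt = 0.613 × 14.5 = 8.8885 m, so the well at 5.03 m is 3.8585 m upgradient of the peak.
√(4πDt) = 4.637 m, giving peak height M/(n_e·A·√(4πDt)) = 1.39/(0.43 × 15.0 × 4.637) = 0.04647 kg/m³.
(x−vt)²/(4Dt) = (-3.8585)²/(4 × 0.118 × 14.5) = 2.175; exp(−2.175) = 0.1136.
C = 0.04647 × 0.1136 = 0.00528 kg/m³.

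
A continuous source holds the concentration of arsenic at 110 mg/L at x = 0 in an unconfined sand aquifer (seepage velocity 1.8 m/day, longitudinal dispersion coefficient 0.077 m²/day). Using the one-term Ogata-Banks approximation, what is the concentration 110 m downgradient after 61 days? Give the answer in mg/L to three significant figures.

For a continuous step input, C/C₀ ≈ ½·erfc((x−vt)/(2√(Dt))).
vt = 1.8 × 61 = 109.8 m and 2√(Dt) = 2√(0.077 × 61) = 4.335 m.
Argument (x−vt)/(2√(Dt)) = (110 − 109.8)/4.335 = 0.04614; ½·erfc(0.04614) = 0.4740.
C = 110 × 0.4740 = 52.1 mg/L.

52.1 mg/L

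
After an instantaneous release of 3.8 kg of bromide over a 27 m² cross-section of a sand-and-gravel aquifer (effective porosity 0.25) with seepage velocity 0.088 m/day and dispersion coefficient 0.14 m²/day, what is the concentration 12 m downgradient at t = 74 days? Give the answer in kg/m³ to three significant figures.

For an instantaneous plane source, C(x,t) = M/(n_e·A·√(4πDt)) · exp(−(x−vt)²/(4Dt)), with n_e·A the pore (flow) area.
Plume center vt = 0.088 × 74 = 6.512 m, so the well at 12 m is 5.488 m downgradient of the peak.
√(4πDt) = 11.41 m, giving peak height M/(n_e·A·√(4πDt)) = 3.8/(0.25 × 27 × 11.41) = 0.04934 kg/m³.
(x−vt)²/(4Dt) = (5.488)²/(4 × 0.14 × 74) = 0.7268; exp(−0.7268) = 0.4835.
C = 0.04934 × 0.4835 = 0.0239 kg/m³.

0.0239 kg/m³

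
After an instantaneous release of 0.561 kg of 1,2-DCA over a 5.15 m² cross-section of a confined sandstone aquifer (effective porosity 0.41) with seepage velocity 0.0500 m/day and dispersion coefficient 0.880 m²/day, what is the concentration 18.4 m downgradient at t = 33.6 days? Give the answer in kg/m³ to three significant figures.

0.00130 kg/m³

For an instantaneous plane source, C(x,t) = M/(n_e·A·√(4πDt)) · exp(−(x−vt)²/(4Dt)), with n_e·A the pore (flow) area.
Plume center vt = 0.0500 × 33.6 = 1.68 m, so the well at 18.4 m is 16.72 m downgradient of the peak.
√(4πDt) = 19.28 m, giving peak height M/(n_e·A·√(4πDt)) = 0.561/(0.41 × 5.15 × 19.28) = 0.01378 kg/m³.
(x−vt)²/(4Dt) = (16.72)²/(4 × 0.880 × 33.6) = 2.364; exp(−2.364) = 0.09404.
C = 0.01378 × 0.09404 = 0.00130 kg/m³.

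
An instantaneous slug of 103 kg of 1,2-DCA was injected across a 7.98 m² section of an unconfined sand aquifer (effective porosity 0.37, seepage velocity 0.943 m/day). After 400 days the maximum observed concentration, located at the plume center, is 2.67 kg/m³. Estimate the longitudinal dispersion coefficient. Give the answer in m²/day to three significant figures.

At the plume center C_max = M/(n_e·A·√(4πDt)), so D = M²/(4πt·(n_e·A·C_max)²).
n_e·A·C_max = 0.37 × 7.98 × 2.67 = 7.883 kg/m.
D = 103²/(4π × 400 × 7.883²) = 0.0340 m²/day.

0.0340 m²/day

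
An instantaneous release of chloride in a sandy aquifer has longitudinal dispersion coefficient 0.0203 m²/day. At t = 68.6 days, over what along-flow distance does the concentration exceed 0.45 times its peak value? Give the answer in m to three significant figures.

4.22 m

The plume is Gaussian with σ = √(2Dt) = √(2 × 0.0203 × 68.6) = 1.669 m.
C/C_peak = exp(−Δx²/(2σ²)) = 0.45 ⇒ Δx = σ·√(−2 ln 0.45) = 1.669 × 1.264 = 2.110 m.
Width = 2Δx = 4.22 m.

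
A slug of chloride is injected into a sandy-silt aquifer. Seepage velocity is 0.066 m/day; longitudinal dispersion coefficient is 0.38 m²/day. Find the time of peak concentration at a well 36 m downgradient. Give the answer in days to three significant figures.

For the 1D instantaneous-source solution, setting ∂C/∂t = 0 at fixed x gives v²t² + 2Dt − x² = 0, so t = (√(D² + v²x²) − D)/v².
√(D² + v²x²) = √(0.38² + 0.066² × 36²) = 2.406; v² = 0.004356.
t = (2.406 − 0.38)/0.004356 = 465 days (vs. the pure-advection estimate x/v = 545 d).

465 days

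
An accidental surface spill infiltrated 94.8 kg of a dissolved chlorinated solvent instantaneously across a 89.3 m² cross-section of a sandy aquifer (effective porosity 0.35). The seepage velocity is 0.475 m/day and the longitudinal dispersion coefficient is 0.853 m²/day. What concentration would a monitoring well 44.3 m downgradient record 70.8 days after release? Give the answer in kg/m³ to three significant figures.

0.0687 kg/m³

For an instantaneous plane source, C(x,t) = M/(n_e·A·√(4πDt)) · exp(−(x−vt)²/(4Dt)), with n_e·A the pore (flow) area.
Plume center vt = 0.475 × 70.8 = 33.63 m, so the well at 44.3 m is 10.67 m downgradient of the peak.
√(4πDt) = 27.55 m, giving peak height M/(n_e·A·√(4πDt)) = 94.8/(0.35 × 89.3 × 27.55) = 0.1101 kg/m³.
(x−vt)²/(4Dt) = (10.67)²/(4 × 0.853 × 70.8) = 0.4713; exp(−0.4713) = 0.6242.
C = 0.1101 × 0.6242 = 0.0687 kg/m³.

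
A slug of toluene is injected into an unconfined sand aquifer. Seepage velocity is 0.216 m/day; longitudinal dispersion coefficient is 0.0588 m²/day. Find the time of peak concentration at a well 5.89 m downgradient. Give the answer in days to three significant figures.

For the 1D instantaneous-source solution, setting ∂C/∂t = 0 at fixed x gives v²t² + 2Dt − x² = 0, so t = (√(D² + v²x²) − D)/v².
√(D² + v²x²) = √(0.0588² + 0.216² × 5.89²) = 1.274; v² = 0.046656.
t = (1.274 − 0.0588)/0.046656 = 26.0 days (vs. the pure-advection estimate x/v = 27.3 d).

26.0 days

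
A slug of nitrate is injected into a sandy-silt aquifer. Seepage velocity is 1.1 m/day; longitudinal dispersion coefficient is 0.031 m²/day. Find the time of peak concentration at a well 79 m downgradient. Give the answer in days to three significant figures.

For the 1D instantaneous-source solution, setting ∂C/∂t = 0 at fixed x gives v²t² + 2Dt − x² = 0, so t = (√(D² + v²x²) − D)/v².
√(D² + v²x²) = √(0.031² + 1.1² × 79²) = 86.90; v² = 1.21.
t = (86.90 − 0.031)/1.21 = 71.8 days (vs. the pure-advection estimate x/v = 71.8 d).

71.8 days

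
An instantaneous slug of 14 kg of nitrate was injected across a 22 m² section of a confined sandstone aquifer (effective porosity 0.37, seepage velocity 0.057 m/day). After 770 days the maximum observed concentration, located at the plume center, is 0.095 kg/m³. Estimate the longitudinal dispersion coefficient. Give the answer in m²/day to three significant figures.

At the plume center C_max = M/(n_e·A·√(4πDt)), so D = M²/(4πt·(n_e·A·C_max)²).
n_e·A·C_max = 0.37 × 22 × 0.095 = 0.7733 kg/m.
D = 14²/(4π × 770 × 0.7733²) = 0.0339 m²/day.

0.0339 m²/day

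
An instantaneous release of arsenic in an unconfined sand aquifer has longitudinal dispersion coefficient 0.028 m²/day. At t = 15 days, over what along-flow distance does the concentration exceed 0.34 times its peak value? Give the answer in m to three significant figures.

The plume is Gaussian with σ = √(2Dt) = √(2 × 0.028 × 15) = 0.9165 m.
C/C_peak = exp(−Δx²/(2σ²)) = 0.34 ⇒ Δx = σ·√(−2 ln 0.34) = 0.9165 × 1.469 = 1.346 m.
Width = 2Δx = 2.69 m.

2.69 m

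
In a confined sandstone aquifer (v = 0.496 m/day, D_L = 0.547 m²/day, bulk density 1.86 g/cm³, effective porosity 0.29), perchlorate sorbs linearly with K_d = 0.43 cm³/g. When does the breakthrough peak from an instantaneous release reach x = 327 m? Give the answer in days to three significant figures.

2470 days

Retardation factor R = 1 + ρ_b·K_d/n = 1 + 1.86 × 0.43/0.29 = 3.758.
Sorption retards both mechanisms: v_R = v/R = 0.1320 m/day, D_R = D/R = 0.1456 m²/day.
Peak time from v_R²t² + 2D_R t − x² = 0: t = (√(D_R² + v_R²x²) − D_R)/v_R².
√(D_R² + v_R²x²) = √(0.1456² + 0.1320² × 327²) = 43.16; v_R² = 0.01742.
t = (43.16 − 0.1456)/0.01742 = 2470 days.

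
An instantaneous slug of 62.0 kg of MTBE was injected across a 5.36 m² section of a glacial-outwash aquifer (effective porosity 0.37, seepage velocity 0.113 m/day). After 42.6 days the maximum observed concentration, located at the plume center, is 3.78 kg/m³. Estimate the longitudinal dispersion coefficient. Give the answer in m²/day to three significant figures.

At the plume center C_max = M/(n_e·A·√(4πDt)), so D = M²/(4πt·(n_e·A·C_max)²).
n_e·A·C_max = 0.37 × 5.36 × 3.78 = 7.496 kg/m.
D = 62.0²/(4π × 42.6 × 7.496²) = 0.128 m²/day.

0.128 m²/day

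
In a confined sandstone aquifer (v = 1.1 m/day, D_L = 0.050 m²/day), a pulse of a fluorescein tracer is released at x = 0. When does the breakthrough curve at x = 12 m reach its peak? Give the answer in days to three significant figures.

For the 1D instantaneous-source solution, setting ∂C/∂t = 0 at fixed x gives v²t² + 2Dt − x² = 0, so t = (√(D² + v²x²) − D)/v².
√(D² + v²x²) = √(0.050² + 1.1² × 12²) = 13.20; v² = 1.21.
t = (13.20 − 0.050)/1.21 = 10.9 days (vs. the pure-advection estimate x/v = 10.9 d).

10.9 days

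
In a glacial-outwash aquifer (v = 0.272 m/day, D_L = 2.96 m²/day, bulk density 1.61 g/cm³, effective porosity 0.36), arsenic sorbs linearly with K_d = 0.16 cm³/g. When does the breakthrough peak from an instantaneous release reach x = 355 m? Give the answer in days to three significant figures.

Retardation factor R = 1 + ρ_b·K_d/n = 1 + 1.61 × 0.16/0.36 = 1.716.
Sorption retards both mechanisms: v_R = v/R = 0.1585 m/day, D_R = D/R = 1.725 m²/day.
Peak time from v_R²t² + 2D_R t − x² = 0: t = (√(D_R² + v_R²x²) − D_R)/v_R².
√(D_R² + v_R²x²) = √(1.725² + 0.1585² × 355²) = 56.29; v_R² = 0.02512.
t = (56.29 − 1.725)/0.02512 = 2170 days.

2170 days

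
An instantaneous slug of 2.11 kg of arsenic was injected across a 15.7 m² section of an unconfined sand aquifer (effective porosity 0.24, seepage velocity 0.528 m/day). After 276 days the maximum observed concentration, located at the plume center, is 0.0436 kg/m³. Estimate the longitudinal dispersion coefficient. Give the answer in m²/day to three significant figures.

At the plume center C_max = M/(n_e·A·√(4πDt)), so D = M²/(4πt·(n_e·A·C_max)²).
n_e·A·C_max = 0.24 × 15.7 × 0.0436 = 0.1643 kg/m.
D = 2.11²/(4π × 276 × 0.1643²) = 0.0476 m²/day.

0.0476 m²/day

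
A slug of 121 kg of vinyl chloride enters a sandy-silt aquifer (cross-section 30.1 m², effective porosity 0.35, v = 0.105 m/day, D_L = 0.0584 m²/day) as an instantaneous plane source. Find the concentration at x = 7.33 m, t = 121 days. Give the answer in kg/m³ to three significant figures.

For an instantaneous plane source, C(x,t) = M/(n_e·A·√(4πDt)) · exp(−(x−vt)²/(4Dt)), with n_e·A the pore (flow) area.
Plume center vt = 0.105 × 121 = 12.705 m, so the well at 7.33 m is 5.375 m upgradient of the peak.
√(4πDt) = 9.423 m, giving peak height M/(n_e·A·√(4πDt)) = 121/(0.35 × 30.1 × 9.423) = 1.219 kg/m³.
(x−vt)²/(4Dt) = (-5.375)²/(4 × 0.0584 × 121) = 1.022; exp(−1.022) = 0.3599.
C = 1.219 × 0.3599 = 0.439 kg/m³.

0.439 kg/m³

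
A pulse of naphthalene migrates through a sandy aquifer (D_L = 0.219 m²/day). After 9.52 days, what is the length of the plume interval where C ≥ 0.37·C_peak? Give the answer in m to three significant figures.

5.76 m

The plume is Gaussian with σ = √(2Dt) = √(2 × 0.219 × 9.52) = 2.042 m.
C/C_peak = exp(−Δx²/(2σ²)) = 0.37 ⇒ Δx = σ·√(−2 ln 0.37) = 2.042 × 1.410 = 2.879 m.
Width = 2Δx = 5.76 m.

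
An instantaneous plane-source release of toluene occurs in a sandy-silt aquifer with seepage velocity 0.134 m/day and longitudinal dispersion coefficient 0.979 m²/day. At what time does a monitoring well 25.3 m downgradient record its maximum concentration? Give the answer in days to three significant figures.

142 days

For the 1D instantaneous-source solution, setting ∂C/∂t = 0 at fixed x gives v²t² + 2Dt − x² = 0, so t = (√(D² + v²x²) − D)/v².
√(D² + v²x²) = √(0.979² + 0.134² × 25.3²) = 3.529; v² = 0.017956.
t = (3.529 − 0.979)/0.017956 = 142 days (vs. the pure-advection estimate x/v = 189 d).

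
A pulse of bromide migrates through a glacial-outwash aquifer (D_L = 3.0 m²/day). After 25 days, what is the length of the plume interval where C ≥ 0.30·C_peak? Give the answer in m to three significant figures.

The plume is Gaussian with σ = √(2Dt) = √(2 × 3.0 × 25) = 12.25 m.
C/C_peak = exp(−Δx²/(2σ²)) = 0.30 ⇒ Δx = σ·√(−2 ln 0.30) = 12.25 × 1.552 = 19.01 m.
Width = 2Δx = 38.0 m.

38.0 m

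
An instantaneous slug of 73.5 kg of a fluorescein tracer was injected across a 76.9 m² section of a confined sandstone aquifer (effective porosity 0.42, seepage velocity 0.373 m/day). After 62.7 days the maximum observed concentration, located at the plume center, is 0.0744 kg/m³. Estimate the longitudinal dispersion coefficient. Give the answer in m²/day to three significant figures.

1.19 m²/day

At the plume center C_max = M/(n_e·A·√(4πDt)), so D = M²/(4πt·(n_e·A·C_max)²).
n_e·A·C_max = 0.42 × 76.9 × 0.0744 = 2.403 kg/m.
D = 73.5²/(4π × 62.7 × 2.403²) = 1.19 m²/day.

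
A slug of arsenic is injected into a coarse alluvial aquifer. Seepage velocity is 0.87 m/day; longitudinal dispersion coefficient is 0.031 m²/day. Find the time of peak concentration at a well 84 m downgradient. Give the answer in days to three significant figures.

96.5 days

For the 1D instantaneous-source solution, setting ∂C/∂t = 0 at fixed x gives v²t² + 2Dt − x² = 0, so t = (√(D² + v²x²) − D)/v².
√(D² + v²x²) = √(0.031² + 0.87² × 84²) = 73.08; v² = 0.7569.
t = (73.08 − 0.031)/0.7569 = 96.5 days (vs. the pure-advection estimate x/v = 96.6 d).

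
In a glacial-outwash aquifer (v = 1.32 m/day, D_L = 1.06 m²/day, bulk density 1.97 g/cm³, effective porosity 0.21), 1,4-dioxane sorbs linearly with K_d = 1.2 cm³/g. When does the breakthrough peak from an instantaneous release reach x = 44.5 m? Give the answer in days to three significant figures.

406 days

Retardation factor R = 1 + ρ_b·K_d/n = 1 + 1.97 × 1.2/0.21 = 12.26.
Sorption retards both mechanisms: v_R = v/R = 0.1077 m/day, D_R = D/R = 0.08646 m²/day.
Peak time from v_R²t² + 2D_R t − x² = 0: t = (√(D_R² + v_R²x²) − D_R)/v_R².
√(D_R² + v_R²x²) = √(0.08646² + 0.1077² × 44.5²) = 4.793; v_R² = 0.01160.
t = (4.793 − 0.08646)/0.01160 = 406 days.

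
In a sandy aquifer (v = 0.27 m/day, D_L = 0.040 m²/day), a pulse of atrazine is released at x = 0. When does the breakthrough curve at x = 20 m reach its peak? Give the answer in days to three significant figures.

For the 1D instantaneous-source solution, setting ∂C/∂t = 0 at fixed x gives v²t² + 2Dt − x² = 0, so t = (√(D² + v²x²) − D)/v².
√(D² + v²x²) = √(0.040² + 0.27² × 20²) = 5.400; v² = 0.0729.
t = (5.400 − 0.040)/0.0729 = 73.5 days (vs. the pure-advection estimate x/v = 74.1 d).

73.5 days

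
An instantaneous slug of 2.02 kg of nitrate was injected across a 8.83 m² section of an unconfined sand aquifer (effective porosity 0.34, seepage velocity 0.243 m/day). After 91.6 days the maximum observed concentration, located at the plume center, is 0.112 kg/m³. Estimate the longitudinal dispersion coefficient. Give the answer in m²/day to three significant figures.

At the plume center C_max = M/(n_e·A·√(4πDt)), so D = M²/(4πt·(n_e·A·C_max)²).
n_e·A·C_max = 0.34 × 8.83 × 0.112 = 0.3362 kg/m.
D = 2.02²/(4π × 91.6 × 0.3362²) = 0.0314 m²/day.

0.0314 m²/day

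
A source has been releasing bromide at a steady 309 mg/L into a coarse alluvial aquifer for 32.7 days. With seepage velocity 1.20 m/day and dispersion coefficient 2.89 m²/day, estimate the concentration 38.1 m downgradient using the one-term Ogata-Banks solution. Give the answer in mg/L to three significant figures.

165 mg/L

For a continuous step input, C/C₀ ≈ ½·erfc((x−vt)/(2√(Dt))).
vt = 1.20 × 32.7 = 39.24 m and 2√(Dt) = 2√(2.89 × 32.7) = 19.44 m.
Argument (x−vt)/(2√(Dt)) = (38.1 − 39.24)/19.44 = -0.05864; ½·erfc(-0.05864) = 0.5330.
C = 309 × 0.5330 = 165 mg/L.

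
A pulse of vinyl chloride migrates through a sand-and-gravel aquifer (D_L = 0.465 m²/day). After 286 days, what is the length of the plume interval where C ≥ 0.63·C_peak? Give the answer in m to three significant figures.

31.4 m

The plume is Gaussian with σ = √(2Dt) = √(2 × 0.465 × 286) = 16.31 m.
C/C_peak = exp(−Δx²/(2σ²)) = 0.63 ⇒ Δx = σ·√(−2 ln 0.63) = 16.31 × 0.9613 = 15.68 m.
Width = 2Δx = 31.4 m.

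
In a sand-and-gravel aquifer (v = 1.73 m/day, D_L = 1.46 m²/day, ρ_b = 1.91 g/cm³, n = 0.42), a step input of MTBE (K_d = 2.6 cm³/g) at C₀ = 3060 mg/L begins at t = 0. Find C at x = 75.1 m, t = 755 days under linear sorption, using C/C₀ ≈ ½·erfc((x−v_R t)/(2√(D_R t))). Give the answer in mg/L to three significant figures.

3000 mg/L

Retardation factor R = 1 + ρ_b·K_d/n = 1 + 1.91 × 2.6/0.42 = 12.82.
Sorption retards both mechanisms: v_R = v/R = 0.1349 m/day, D_R = D/R = 0.1139 m²/day.
v_R·t = 0.1349 × 755 = 101.8495 m; 2√(D_R t) = 18.55 m; argument = (75.1 − 101.8495)/18.55 = -1.442.
C = C₀ × ½·erfc(-1.442) = 3060 × 0.9793 = 3000 mg/L.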